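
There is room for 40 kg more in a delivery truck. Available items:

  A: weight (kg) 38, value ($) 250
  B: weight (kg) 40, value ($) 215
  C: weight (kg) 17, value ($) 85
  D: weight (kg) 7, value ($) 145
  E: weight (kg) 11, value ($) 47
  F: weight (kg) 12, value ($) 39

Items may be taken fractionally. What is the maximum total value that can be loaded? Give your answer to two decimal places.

362.11

Ratios (sorted): D 20.71, A 6.58, B 5.38, C 5.00, E 4.27, F 3.25
take D (7 @ 145); take 33/38 of A → 217.11. Capacity used 40/40.
Total value = 362.11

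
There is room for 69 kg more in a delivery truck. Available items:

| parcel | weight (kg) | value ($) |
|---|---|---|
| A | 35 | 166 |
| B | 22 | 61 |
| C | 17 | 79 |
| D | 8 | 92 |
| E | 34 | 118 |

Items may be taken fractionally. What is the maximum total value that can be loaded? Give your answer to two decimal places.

Order: D (92/8=11.50) > A (166/35=4.74) > C (79/17=4.65) > E (118/34=3.47) > B (61/22=2.77)
Fill: take D (8 @ 92) → take A (35 @ 166) → take C (17 @ 79) → take 9/34 of E → 31.24; 69/69 used.
Total value = 368.24

368.24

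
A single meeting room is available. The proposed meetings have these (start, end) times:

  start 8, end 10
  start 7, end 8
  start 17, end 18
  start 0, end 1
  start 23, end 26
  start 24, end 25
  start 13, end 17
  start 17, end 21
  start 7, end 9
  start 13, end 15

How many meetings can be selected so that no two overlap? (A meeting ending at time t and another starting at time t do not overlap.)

By end time: (0,1), (7,8), (7,9), (8,10), (13,15), (13,17), (17,18), (17,21), (24,25), (23,26).
Pick (0,1); next start ≥ 1 → (7,8); next start ≥ 8 → (8,10); next start ≥ 10 → (13,15); next start ≥ 15 → (17,18); next start ≥ 18 → (24,25).
Selected 6 meetings.

6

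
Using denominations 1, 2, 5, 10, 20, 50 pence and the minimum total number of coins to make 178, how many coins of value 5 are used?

1

178 − 3×50→28 − 1×20→8 − 1×5→3 − 1×2→1 − 1×1→0
Count of 5: 1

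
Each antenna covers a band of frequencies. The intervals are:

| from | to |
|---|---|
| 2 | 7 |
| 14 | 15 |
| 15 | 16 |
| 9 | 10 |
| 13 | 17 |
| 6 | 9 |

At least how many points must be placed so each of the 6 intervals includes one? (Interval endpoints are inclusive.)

3

Sorted: [2,7] [6,9] [9,10] [14,15] [15,16] [13,17]
{[2,7],[6,9]} hit by 7; {[9,10]} hit by 10; {[14,15],[15,16],[13,17]} hit by 15.
Points: 7, 10, 15 (3 total).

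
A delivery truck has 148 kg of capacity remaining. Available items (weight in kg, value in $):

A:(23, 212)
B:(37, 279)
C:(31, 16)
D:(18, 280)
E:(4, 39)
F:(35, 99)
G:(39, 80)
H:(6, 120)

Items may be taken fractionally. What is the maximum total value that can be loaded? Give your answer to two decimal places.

1080.28

Sort by value per unit weight and fill in that order.
Order: H (120/6=20.00) > D (280/18=15.56) > E (39/4=9.75) > A (212/23=9.22) > B (279/37=7.54) > F (99/35=2.83) > G (80/39=2.05) > C (16/31=0.52)
Fill: take H (6 @ 120) → take D (18 @ 280) → take E (4 @ 39) → take A (23 @ 212) → take B (37 @ 279) → take F (35 @ 99) → take 25/39 of G → 51.28; 148/148 used.
Total value = 1080.28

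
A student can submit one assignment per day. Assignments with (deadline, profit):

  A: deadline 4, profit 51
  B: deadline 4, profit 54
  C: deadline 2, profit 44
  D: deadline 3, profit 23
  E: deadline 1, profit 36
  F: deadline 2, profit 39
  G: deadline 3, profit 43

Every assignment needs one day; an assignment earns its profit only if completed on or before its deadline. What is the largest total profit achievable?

192

Sort by profit descending; place each in the latest free slot ≤ its deadline.
Profit order: B=54 A=51 C=44 G=43 F=39 E=36 D=23
Assign: B→slot 4, A→slot 3, C→slot 2, G→slot 1, F skipped, E skipped, D skipped.
Slots: [1:G] [2:C] [3:A] [4:B]
Profit = 43 + 44 + 51 + 54 = 192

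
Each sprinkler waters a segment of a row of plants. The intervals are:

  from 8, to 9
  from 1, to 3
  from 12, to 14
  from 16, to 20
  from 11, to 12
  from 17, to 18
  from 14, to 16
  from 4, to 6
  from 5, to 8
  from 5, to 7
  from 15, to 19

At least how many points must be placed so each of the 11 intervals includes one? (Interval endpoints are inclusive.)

Sort by right endpoint; whenever an interval is uncovered, place a point at its right end.
By right end: [1,3]  [4,6]  [5,7]  [5,8]  [8,9]  [11,12]  [12,14]  [14,16]  [17,18]  [15,19]  [16,20]
[1,3] uncovered → point at 3; [4,6] uncovered → point at 6; [8,9] uncovered → point at 9; [11,12] uncovered → point at 12; [14,16] uncovered → point at 16; [17,18] uncovered → point at 18.
Points: 3, 6, 9, 12, 16, 18 (6 total).

6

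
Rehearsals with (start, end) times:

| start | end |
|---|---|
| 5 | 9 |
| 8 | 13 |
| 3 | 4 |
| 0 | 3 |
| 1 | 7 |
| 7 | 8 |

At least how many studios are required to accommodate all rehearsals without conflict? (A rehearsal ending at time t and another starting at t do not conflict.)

Events (time:±→running): 0:+→1 1:+→2 … peak 2.

2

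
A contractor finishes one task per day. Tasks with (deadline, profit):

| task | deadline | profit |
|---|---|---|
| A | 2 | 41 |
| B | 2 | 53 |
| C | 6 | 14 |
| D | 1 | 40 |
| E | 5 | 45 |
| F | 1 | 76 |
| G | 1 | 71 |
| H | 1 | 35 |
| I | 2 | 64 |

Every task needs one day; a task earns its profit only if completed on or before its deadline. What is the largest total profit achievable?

199

Take jobs in profit order; each goes to the latest open slot no later than its deadline.
By profit: F(d1,76), G(d1,71), I(d2,64), B(d2,53), E(d5,45), A(d2,41), D(d1,40), H(d1,35), C(d6,14)
F→slot 1; G skipped; I→slot 2; B skipped; E→slot 5; A skipped; D skipped; H skipped; C→slot 6.
Profit = 76 + 64 + 45 + 14 = 199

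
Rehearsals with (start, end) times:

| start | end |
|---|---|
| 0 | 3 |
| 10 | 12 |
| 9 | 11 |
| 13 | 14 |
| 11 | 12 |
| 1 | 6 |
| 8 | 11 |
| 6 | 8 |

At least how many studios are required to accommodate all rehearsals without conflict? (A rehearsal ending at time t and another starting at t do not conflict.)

3

Events (time:±→running): 0:+→1 1:+→2 3:-→1 6:-→0 6:+→1 8:-→0 8:+→1 9:+→2 10:+→3 … peak 3.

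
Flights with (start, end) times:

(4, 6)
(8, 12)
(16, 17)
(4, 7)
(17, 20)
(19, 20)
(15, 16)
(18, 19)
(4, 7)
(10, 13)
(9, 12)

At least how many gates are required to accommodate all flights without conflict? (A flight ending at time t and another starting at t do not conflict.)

The answer is the maximum number of intervals overlapping at any instant.
starts: [4, 4, 4, 8, 9, 10, 15, 16, 17, 18, 19]
ends:   [6, 7, 7, 12, 12, 13, 16, 17, 19, 20, 20]
s4→1 s4→2 s4→3  — peak 3.

3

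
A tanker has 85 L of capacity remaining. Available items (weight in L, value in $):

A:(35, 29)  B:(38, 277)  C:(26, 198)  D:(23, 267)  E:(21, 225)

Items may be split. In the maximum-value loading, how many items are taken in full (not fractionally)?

3

Sort by value per unit weight and fill in that order.
Ratios (sorted): D 11.61, E 10.71, C 7.62, B 7.29, A 0.83
take D (23 @ 267); take E (21 @ 225); take C (26 @ 198); take 15/38 of B → 109.34. Capacity used 85/85.
3 item(s) taken whole; one partial (take 15/38 of B).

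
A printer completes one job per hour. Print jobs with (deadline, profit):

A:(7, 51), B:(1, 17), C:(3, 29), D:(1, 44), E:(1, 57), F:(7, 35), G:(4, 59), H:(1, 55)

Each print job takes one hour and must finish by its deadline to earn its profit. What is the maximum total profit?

231

Profit order: G=59 E=57 H=55 A=51 D=44 F=35 C=29 B=17
Assign: G→slot 4, E→slot 1, H skipped, A→slot 7, D skipped, F→slot 6, C→slot 3, B skipped.
Slots: [1:E] [3:C] [4:G] [6:F] [7:A]
Profit = 57 + 29 + 59 + 35 + 51 = 231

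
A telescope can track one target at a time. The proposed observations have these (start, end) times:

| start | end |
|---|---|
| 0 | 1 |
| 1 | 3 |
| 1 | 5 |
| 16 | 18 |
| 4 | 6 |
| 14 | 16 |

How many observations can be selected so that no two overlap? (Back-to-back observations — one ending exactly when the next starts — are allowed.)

5

Order by finish time; keep every interval that doesn't clash with the previous kept one.
By end time: (0,1), (1,3), (1,5), (4,6), (14,16), (16,18).
Pick (0,1); next start ≥ 1 → (1,3); next start ≥ 3 → (4,6); next start ≥ 6 → (14,16); next start ≥ 16 → (16,18).
Selected 5 observations.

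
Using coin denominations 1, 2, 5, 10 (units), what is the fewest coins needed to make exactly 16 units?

Use the largest denomination that fits, subtract, and repeat.
16 = 1×10 + 1×5 + 1×1
Total coins = 1 + 1 + 1 = 3

3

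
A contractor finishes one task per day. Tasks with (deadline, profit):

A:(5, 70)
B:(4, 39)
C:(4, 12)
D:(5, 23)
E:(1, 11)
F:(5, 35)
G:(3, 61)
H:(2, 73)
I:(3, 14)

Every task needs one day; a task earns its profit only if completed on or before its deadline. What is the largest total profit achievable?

Take jobs in profit order; each goes to the latest open slot no later than its deadline.
Profit order: H=73 A=70 G=61 B=39 F=35 D=23 I=14 C=12 E=11
Assign: H→slot 2, A→slot 5, G→slot 3, B→slot 4, F→slot 1, D skipped, I skipped, C skipped, E skipped.
Slots: [1:F] [2:H] [3:G] [4:B] [5:A]
Profit = 35 + 73 + 61 + 39 + 70 = 278

278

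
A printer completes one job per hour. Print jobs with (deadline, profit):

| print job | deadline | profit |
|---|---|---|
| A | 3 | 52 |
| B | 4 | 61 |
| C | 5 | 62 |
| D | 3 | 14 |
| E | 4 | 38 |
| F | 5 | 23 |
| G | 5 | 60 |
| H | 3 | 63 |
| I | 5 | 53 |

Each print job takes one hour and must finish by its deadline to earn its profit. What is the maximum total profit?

299

Sort by profit descending; place each in the latest free slot ≤ its deadline.
By profit: H(d3,63), C(d5,62), B(d4,61), G(d5,60), I(d5,53), A(d3,52), E(d4,38), F(d5,23), D(d3,14)
H→slot 3; C→slot 5; B→slot 4; G→slot 2; I→slot 1; A skipped; E skipped; F skipped; D skipped.
Profit = 53 + 60 + 63 + 61 + 62 = 299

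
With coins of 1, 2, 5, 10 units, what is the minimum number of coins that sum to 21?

21 = 2×10 + 1×1
Total coins = 2 + 1 = 3

3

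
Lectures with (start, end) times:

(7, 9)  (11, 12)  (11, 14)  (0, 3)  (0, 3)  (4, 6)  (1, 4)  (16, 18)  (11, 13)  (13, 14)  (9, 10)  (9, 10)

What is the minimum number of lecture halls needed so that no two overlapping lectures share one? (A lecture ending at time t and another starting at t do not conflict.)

Count concurrent intervals with a sweep; the peak is the room count.
starts: [0, 0, 1, 4, 7, 9, 9, 11, 11, 11, 13, 16]
ends:   [3, 3, 4, 6, 9, 10, 10, 12, 13, 14, 14, 18]
s0→1 s0→2 s1→3  — peak 3.

3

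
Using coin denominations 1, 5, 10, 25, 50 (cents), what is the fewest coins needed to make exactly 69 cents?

69 = 1×50 + 1×10 + 1×5 + 4×1
Total coins = 1 + 1 + 1 + 4 = 7

7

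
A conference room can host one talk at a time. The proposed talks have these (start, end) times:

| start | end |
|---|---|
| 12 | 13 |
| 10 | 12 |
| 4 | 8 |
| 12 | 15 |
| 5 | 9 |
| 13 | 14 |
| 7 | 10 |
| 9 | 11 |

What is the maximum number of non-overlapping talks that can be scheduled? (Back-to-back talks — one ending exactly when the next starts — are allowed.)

Sorted by end: (4,8)  (5,9)  (7,10)  (9,11)  (10,12)  (12,13)  (13,14)  (12,15)
take (4,8); skip (7,10); take (9,11); take (12,13); take (13,14).
Selected 4 talks.

4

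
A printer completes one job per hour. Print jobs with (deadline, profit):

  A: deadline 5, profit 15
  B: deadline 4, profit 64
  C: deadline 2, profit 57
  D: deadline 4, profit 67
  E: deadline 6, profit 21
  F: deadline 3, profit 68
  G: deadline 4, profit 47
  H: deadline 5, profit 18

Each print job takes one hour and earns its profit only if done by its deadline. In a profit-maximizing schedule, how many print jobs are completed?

Sort by profit descending; place each in the latest free slot ≤ its deadline.
Profit order: F=68 D=67 B=64 C=57 G=47 E=21 H=18 A=15
Assign: F→slot 3, D→slot 4, B→slot 2, C→slot 1, G skipped, E→slot 6, H→slot 5, A skipped.
Slots: [1:C] [2:B] [3:F] [4:D] [5:H] [6:E]
6 of 8 scheduled.

6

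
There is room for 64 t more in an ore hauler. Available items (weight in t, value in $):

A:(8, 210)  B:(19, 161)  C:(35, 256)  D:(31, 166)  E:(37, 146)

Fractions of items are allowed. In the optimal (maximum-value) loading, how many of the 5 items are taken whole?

3

Order: A (210/8=26.25) > B (161/19=8.47) > C (256/35=7.31) > D (166/31=5.35) > E (146/37=3.95)
Fill: take A (8 @ 210) → take B (19 @ 161) → take C (35 @ 256) → take 2/31 of D → 10.71; 64/64 used.
3 item(s) taken whole; one partial (take 2/31 of D).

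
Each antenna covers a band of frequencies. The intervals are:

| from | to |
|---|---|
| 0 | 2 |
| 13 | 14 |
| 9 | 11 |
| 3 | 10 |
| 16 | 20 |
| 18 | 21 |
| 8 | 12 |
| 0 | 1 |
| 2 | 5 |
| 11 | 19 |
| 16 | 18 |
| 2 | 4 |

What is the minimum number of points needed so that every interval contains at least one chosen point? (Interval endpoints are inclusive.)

Sort by right endpoint; whenever an interval is uncovered, place a point at its right end.
Sorted: [0,1] [0,2] [2,4] [2,5] [3,10] [9,11] [8,12] [13,14] [16,18] [11,19] [16,20] [18,21]
{[0,1],[0,2]} hit by 1; {[2,4],[2,5],[3,10]} hit by 4; {[9,11],[8,12]} hit by 11; {[13,14]} hit by 14; {[16,18],[11,19],[16,20],[18,21]} hit by 18.
Points: 1, 4, 11, 14, 18 (5 total).

5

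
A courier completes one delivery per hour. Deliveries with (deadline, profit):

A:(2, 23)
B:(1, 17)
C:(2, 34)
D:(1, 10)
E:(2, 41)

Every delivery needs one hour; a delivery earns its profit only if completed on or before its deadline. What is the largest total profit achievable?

75

By profit: E(d2,41), C(d2,34), A(d2,23), B(d1,17), D(d1,10)
E→slot 2; C→slot 1; A skipped; B skipped; D skipped.
Profit = 34 + 41 = 75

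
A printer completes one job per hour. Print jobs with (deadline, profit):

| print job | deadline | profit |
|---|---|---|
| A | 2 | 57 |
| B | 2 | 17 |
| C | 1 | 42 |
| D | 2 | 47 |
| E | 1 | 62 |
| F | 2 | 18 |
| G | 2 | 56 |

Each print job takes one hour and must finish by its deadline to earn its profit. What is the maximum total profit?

119

Sort by profit descending; place each in the latest free slot ≤ its deadline.
Profit order: E=62 A=57 G=56 D=47 C=42 F=18 B=17
Assign: E→slot 1, A→slot 2, G skipped, D skipped, C skipped, F skipped, B skipped.
Slots: [1:E] [2:A]
Profit = 62 + 57 = 119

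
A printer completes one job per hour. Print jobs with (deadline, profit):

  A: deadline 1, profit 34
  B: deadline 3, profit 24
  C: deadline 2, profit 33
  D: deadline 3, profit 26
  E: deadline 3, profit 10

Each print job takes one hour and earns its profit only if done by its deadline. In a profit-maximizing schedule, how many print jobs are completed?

3

By profit: A(d1,34), C(d2,33), D(d3,26), B(d3,24), E(d3,10)
A→slot 1; C→slot 2; D→slot 3; B skipped; E skipped.
3 of 5 scheduled.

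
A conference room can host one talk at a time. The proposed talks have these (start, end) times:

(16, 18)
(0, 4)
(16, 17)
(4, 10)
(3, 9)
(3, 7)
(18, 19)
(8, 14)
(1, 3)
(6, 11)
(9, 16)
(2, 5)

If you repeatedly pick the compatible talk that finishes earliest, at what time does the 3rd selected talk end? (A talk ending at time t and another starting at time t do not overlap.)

Order by finish time; keep every interval that doesn't clash with the previous kept one.
Sorted by end: (1,3)  (0,4)  (2,5)  (3,7)  (3,9)  (4,10)  (6,11)  (8,14)  (9,16)  (16,17)  (16,18)  (18,19)
take (1,3); take (3,7); take (8,14); skip (9,16); take (16,17); take (18,19).
Selected: (1,3) (3,7) (8,14) (16,17) (18,19)

14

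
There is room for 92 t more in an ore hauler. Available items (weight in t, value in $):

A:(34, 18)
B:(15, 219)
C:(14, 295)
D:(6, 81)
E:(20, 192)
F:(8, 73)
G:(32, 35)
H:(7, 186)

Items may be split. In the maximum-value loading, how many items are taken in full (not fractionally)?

Greedy by value/weight ratio, highest first.
Ratios (sorted): H 26.57, C 21.07, B 14.60, D 13.50, E 9.60, F 9.12, G 1.09, A 0.53
take H (7 @ 186); take C (14 @ 295); take B (15 @ 219); take D (6 @ 81); take E (20 @ 192); take F (8 @ 73); take 22/32 of G → 24.06. Capacity used 92/92.
6 item(s) taken whole; one partial (take 22/32 of G).

6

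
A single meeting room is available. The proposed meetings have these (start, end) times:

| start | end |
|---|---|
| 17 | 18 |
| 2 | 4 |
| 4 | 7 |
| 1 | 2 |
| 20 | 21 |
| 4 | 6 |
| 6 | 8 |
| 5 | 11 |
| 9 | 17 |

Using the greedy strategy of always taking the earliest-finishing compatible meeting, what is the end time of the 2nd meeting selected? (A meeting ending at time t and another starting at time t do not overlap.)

4

Order by finish time; keep every interval that doesn't clash with the previous kept one.
By end time: (1,2), (2,4), (4,6), (4,7), (6,8), (5,11), (9,17), (17,18), (20,21).
Pick (1,2); next start ≥ 2 → (2,4); next start ≥ 4 → (4,6); next start ≥ 6 → (6,8); next start ≥ 8 → (9,17); next start ≥ 17 → (17,18); next start ≥ 18 → (20,21).
Selected: (1,2) (2,4) (4,6) (6,8) (9,17) (17,18) (20,21)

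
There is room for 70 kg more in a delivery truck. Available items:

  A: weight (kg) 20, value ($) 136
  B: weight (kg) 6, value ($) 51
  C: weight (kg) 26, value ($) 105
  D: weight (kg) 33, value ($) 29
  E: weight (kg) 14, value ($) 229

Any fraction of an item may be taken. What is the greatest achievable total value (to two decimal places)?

524.52

Greedy by value/weight ratio, highest first.
Order: E (229/14=16.36) > B (51/6=8.50) > A (136/20=6.80) > C (105/26=4.04) > D (29/33=0.88)
Fill: take E (14 @ 229) → take B (6 @ 51) → take A (20 @ 136) → take C (26 @ 105) → take 4/33 of D → 3.52; 70/70 used.
Total value = 524.52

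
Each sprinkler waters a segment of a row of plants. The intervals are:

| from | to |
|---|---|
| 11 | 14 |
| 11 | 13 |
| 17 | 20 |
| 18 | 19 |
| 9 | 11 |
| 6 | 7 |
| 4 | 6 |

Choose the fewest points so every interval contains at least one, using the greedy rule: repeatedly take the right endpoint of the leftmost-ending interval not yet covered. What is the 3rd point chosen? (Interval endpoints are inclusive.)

19

Process intervals by earliest right end; each time one isn't hit yet, stab at its right endpoint.
By right end: [4,6]  [6,7]  [9,11]  [11,13]  [11,14]  [18,19]  [17,20]
[4,6] uncovered → point at 6; [9,11] uncovered → point at 11; [18,19] uncovered → point at 19.
Points: 6, 11, 19 (3 total).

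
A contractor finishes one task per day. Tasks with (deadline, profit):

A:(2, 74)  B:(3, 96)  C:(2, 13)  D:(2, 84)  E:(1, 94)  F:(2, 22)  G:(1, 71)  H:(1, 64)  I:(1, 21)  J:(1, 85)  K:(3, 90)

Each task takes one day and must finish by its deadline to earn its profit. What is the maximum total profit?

280

Sort by profit descending; place each in the latest free slot ≤ its deadline.
By profit: B(d3,96), E(d1,94), K(d3,90), J(d1,85), D(d2,84), A(d2,74), G(d1,71), H(d1,64), F(d2,22), I(d1,21), C(d2,13)
B→slot 3; E→slot 1; K→slot 2; J skipped; D skipped; A skipped; G skipped; H skipped; F skipped; I skipped; C skipped.
Profit = 94 + 90 + 96 = 280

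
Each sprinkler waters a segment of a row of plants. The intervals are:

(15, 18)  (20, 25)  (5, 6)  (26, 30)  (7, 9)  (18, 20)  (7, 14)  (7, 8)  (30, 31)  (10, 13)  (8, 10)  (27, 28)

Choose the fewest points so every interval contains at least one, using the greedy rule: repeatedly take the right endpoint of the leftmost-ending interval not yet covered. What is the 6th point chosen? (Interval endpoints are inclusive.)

28

Sort by right endpoint; whenever an interval is uncovered, place a point at its right end.
Sorted: [5,6] [7,8] [7,9] [8,10] [10,13] [7,14] [15,18] [18,20] [20,25] [27,28] [26,30] [30,31]
{[5,6]} hit by 6; {[7,8],[7,9],[8,10]} hit by 8; {[10,13],[7,14]} hit by 13; {[15,18],[18,20]} hit by 18; {[20,25]} hit by 25; {[27,28],[26,30]} hit by 28; {[30,31]} hit by 31.
Points: 6, 8, 13, 18, 25, 28, 31 (7 total).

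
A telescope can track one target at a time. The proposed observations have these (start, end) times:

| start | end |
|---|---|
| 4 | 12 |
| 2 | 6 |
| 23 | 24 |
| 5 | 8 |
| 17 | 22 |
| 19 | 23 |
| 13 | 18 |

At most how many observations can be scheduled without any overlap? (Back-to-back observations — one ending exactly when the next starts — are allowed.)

Greedy by earliest finish: after sorting by end time, pick each interval compatible with the last pick.
Sorted by end: (2,6)  (5,8)  (4,12)  (13,18)  (17,22)  (19,23)  (23,24)
take (2,6); skip (4,12); take (13,18); take (19,23); take (23,24).
Selected 4 observations.

4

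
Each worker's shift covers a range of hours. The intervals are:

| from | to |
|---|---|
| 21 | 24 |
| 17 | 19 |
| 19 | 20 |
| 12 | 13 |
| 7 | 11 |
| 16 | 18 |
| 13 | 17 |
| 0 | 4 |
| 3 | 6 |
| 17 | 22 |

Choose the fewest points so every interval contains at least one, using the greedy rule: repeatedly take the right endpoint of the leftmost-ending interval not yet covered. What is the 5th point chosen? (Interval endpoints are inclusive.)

20

Sorted: [0,4] [3,6] [7,11] [12,13] [13,17] [16,18] [17,19] [19,20] [17,22] [21,24]
{[0,4],[3,6]} hit by 4; {[7,11]} hit by 11; {[12,13],[13,17]} hit by 13; {[16,18],[17,19]} hit by 18; {[19,20],[17,22]} hit by 20; {[21,24]} hit by 24.
Points: 4, 11, 13, 18, 20, 24 (6 total).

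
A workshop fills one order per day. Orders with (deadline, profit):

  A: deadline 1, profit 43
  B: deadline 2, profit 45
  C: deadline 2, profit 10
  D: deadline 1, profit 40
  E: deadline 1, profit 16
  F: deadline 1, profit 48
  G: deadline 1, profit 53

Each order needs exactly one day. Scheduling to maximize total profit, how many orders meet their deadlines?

Sort by profit descending; place each in the latest free slot ≤ its deadline.
By profit: G(d1,53), F(d1,48), B(d2,45), A(d1,43), D(d1,40), E(d1,16), C(d2,10)
G→slot 1; F skipped; B→slot 2; A skipped; D skipped; E skipped; C skipped.
2 of 7 scheduled.

2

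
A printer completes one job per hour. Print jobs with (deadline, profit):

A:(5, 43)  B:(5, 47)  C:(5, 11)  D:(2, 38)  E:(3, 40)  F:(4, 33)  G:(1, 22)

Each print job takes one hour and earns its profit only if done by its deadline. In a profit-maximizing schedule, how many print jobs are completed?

5

Profit order: B=47 A=43 E=40 D=38 F=33 G=22 C=11
Assign: B→slot 5, A→slot 4, E→slot 3, D→slot 2, F→slot 1, G skipped, C skipped.
Slots: [1:F] [2:D] [3:E] [4:A] [5:B]
5 of 7 scheduled.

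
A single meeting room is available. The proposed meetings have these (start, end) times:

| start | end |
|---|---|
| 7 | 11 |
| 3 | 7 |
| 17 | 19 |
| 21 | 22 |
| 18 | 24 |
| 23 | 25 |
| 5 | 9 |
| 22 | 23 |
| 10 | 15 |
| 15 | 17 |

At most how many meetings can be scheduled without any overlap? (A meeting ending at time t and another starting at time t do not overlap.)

Sort by end time and greedily take each interval whose start is ≥ the last chosen end.
By end time: (3,7), (5,9), (7,11), (10,15), (15,17), (17,19), (21,22), (22,23), (18,24), (23,25).
Pick (3,7); next start ≥ 7 → (7,11); next start ≥ 11 → (15,17); next start ≥ 17 → (17,19); next start ≥ 19 → (21,22); next start ≥ 22 → (22,23); next start ≥ 23 → (23,25).
Selected 7 meetings.

7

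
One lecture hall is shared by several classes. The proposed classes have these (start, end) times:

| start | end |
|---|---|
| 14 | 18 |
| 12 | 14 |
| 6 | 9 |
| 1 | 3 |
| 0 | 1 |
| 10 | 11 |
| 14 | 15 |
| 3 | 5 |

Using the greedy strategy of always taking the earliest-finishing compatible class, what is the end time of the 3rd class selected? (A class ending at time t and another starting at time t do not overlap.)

Sort by end time and greedily take each interval whose start is ≥ the last chosen end.
By end time: (0,1), (1,3), (3,5), (6,9), (10,11), (12,14), (14,15), (14,18).
Pick (0,1); next start ≥ 1 → (1,3); next start ≥ 3 → (3,5); next start ≥ 5 → (6,9); next start ≥ 9 → (10,11); next start ≥ 11 → (12,14); next start ≥ 14 → (14,15).
Selected: (0,1) (1,3) (3,5) (6,9) (10,11) (12,14) (14,15)

5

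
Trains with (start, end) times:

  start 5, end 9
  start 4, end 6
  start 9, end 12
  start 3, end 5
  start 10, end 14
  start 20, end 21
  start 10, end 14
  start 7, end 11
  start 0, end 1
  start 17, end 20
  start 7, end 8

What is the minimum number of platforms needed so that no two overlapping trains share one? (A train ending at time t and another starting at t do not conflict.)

Events (time:±→running): 0:+→1 1:-→0 3:+→1 4:+→2 5:-→1 5:+→2 6:-→1 7:+→2 7:+→3 8:-→2 9:-→1 9:+→2 10:+→3 10:+→4 … peak 4.

4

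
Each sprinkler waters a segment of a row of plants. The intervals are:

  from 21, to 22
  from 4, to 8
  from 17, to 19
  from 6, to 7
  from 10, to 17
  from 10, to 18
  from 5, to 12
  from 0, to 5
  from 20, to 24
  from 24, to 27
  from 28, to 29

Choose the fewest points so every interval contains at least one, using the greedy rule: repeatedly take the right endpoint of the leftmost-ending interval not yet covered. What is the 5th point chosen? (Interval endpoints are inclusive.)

Process intervals by earliest right end; each time one isn't hit yet, stab at its right endpoint.
By right end: [0,5]  [6,7]  [4,8]  [5,12]  [10,17]  [10,18]  [17,19]  [21,22]  [20,24]  [24,27]  [28,29]
[0,5] uncovered → point at 5; [6,7] uncovered → point at 7; [10,17] uncovered → point at 17; [21,22] uncovered → point at 22; [24,27] uncovered → point at 27; [28,29] uncovered → point at 29.
Points: 5, 7, 17, 22, 27, 29 (6 total).

27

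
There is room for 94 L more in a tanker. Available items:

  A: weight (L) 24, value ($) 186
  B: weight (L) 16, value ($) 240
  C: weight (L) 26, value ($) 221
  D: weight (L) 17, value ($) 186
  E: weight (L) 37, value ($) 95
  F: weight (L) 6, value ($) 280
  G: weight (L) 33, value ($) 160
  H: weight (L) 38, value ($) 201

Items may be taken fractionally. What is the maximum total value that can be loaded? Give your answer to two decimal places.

1139.45

Sort by value per unit weight and fill in that order.
Ratios (sorted): F 46.67, B 15.00, D 10.94, C 8.50, A 7.75, H 5.29, G 4.85, E 2.57
take F (6 @ 280); take B (16 @ 240); take D (17 @ 186); take C (26 @ 221); take A (24 @ 186); take 5/38 of H → 26.45. Capacity used 94/94.
Total value = 1139.45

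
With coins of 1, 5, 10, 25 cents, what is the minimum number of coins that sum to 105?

5

105 = 4×25 + 1×5
Total coins = 4 + 1 = 5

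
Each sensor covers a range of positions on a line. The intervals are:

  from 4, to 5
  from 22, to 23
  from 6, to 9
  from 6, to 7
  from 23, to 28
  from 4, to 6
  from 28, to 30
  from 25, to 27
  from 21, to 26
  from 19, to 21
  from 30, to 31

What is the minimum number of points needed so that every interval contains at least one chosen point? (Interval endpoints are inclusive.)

6

By right end: [4,5]  [4,6]  [6,7]  [6,9]  [19,21]  [22,23]  [21,26]  [25,27]  [23,28]  [28,30]  [30,31]
[4,5] uncovered → point at 5; [6,7] uncovered → point at 7; [19,21] uncovered → point at 21; [22,23] uncovered → point at 23; [25,27] uncovered → point at 27; [28,30] uncovered → point at 30.
Points: 5, 7, 21, 23, 27, 30 (6 total).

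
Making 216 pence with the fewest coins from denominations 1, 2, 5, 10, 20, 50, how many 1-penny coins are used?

Greedy: take as many of the largest coin as possible, then repeat with the remainder.
216 = 4×50 + 1×10 + 1×5 + 1×1
Count of 1: 1

1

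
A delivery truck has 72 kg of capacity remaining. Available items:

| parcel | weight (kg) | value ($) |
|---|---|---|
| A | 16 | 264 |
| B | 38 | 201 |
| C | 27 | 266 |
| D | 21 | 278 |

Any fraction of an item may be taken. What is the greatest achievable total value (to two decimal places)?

Ratios (sorted): A 16.50, D 13.24, C 9.85, B 5.29
take A (16 @ 264); take D (21 @ 278); take C (27 @ 266); take 8/38 of B → 42.32. Capacity used 72/72.
Total value = 850.32

850.32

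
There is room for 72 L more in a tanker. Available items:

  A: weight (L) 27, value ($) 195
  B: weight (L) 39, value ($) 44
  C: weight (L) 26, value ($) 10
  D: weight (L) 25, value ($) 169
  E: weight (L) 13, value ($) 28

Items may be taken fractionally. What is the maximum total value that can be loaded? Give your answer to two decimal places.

399.90

Greedy by value/weight ratio, highest first.
Ratios (sorted): A 7.22, D 6.76, E 2.15, B 1.13, C 0.38
take A (27 @ 195); take D (25 @ 169); take E (13 @ 28); take 7/39 of B → 7.90. Capacity used 72/72.
Total value = 399.90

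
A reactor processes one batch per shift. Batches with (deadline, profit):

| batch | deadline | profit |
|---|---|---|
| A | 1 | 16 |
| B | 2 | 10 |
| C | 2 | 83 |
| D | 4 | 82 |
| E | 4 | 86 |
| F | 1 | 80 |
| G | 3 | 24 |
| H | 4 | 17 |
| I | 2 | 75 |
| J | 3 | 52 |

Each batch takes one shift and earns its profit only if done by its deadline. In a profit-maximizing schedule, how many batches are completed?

By profit: E(d4,86), C(d2,83), D(d4,82), F(d1,80), I(d2,75), J(d3,52), G(d3,24), H(d4,17), A(d1,16), B(d2,10)
E→slot 4; C→slot 2; D→slot 3; F→slot 1; I skipped; J skipped; G skipped; H skipped; A skipped; B skipped.
4 of 10 scheduled.

4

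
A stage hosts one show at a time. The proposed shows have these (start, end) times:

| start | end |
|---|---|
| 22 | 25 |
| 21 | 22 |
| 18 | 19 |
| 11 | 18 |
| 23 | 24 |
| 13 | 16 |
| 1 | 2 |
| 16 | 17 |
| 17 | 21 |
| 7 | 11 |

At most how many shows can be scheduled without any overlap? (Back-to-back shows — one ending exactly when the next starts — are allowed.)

Order by finish time; keep every interval that doesn't clash with the previous kept one.
By end time: (1,2), (7,11), (13,16), (16,17), (11,18), (18,19), (17,21), (21,22), (23,24), (22,25).
Pick (1,2); next start ≥ 2 → (7,11); next start ≥ 11 → (13,16); next start ≥ 16 → (16,17); next start ≥ 17 → (18,19); next start ≥ 19 → (21,22); next start ≥ 22 → (23,24).
Selected 7 shows.

7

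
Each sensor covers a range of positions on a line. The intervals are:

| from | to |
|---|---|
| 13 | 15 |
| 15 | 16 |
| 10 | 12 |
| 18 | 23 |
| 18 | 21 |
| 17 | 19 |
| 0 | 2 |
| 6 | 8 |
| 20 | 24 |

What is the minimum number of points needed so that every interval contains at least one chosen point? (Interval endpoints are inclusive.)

6

Process intervals by earliest right end; each time one isn't hit yet, stab at its right endpoint.
Sorted: [0,2] [6,8] [10,12] [13,15] [15,16] [17,19] [18,21] [18,23] [20,24]
{[0,2]} hit by 2; {[6,8]} hit by 8; {[10,12]} hit by 12; {[13,15],[15,16]} hit by 15; {[17,19],[18,21],[18,23]} hit by 19; {[20,24]} hit by 24.
Points: 2, 8, 12, 15, 19, 24 (6 total).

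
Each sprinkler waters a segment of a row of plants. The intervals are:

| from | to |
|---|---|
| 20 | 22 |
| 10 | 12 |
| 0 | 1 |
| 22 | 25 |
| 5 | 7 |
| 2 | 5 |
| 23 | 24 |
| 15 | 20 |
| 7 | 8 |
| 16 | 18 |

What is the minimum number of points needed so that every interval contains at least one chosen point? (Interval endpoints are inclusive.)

Sorted: [0,1] [2,5] [5,7] [7,8] [10,12] [16,18] [15,20] [20,22] [23,24] [22,25]
{[0,1]} hit by 1; {[2,5],[5,7]} hit by 5; {[7,8]} hit by 8; {[10,12]} hit by 12; {[16,18],[15,20]} hit by 18; {[20,22]} hit by 22; {[23,24],[22,25]} hit by 24.
Points: 1, 5, 8, 12, 18, 22, 24 (7 total).

7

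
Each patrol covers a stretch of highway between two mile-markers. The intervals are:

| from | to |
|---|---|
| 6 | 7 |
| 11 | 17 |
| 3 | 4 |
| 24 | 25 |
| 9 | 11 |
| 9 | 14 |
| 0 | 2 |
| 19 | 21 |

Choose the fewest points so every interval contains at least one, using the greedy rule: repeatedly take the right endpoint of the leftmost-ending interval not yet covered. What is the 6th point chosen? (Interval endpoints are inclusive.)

Process intervals by earliest right end; each time one isn't hit yet, stab at its right endpoint.
By right end: [0,2]  [3,4]  [6,7]  [9,11]  [9,14]  [11,17]  [19,21]  [24,25]
[0,2] uncovered → point at 2; [3,4] uncovered → point at 4; [6,7] uncovered → point at 7; [9,11] uncovered → point at 11; [19,21] uncovered → point at 21; [24,25] uncovered → point at 25.
Points: 2, 4, 7, 11, 21, 25 (6 total).

25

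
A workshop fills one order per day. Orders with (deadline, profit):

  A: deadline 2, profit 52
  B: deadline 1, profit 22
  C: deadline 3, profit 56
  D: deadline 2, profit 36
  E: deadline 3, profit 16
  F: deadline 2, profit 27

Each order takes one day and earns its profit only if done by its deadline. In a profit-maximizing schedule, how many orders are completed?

Sort by profit descending; place each in the latest free slot ≤ its deadline.
Profit order: C=56 A=52 D=36 F=27 B=22 E=16
Assign: C→slot 3, A→slot 2, D→slot 1, F skipped, B skipped, E skipped.
Slots: [1:D] [2:A] [3:C]
3 of 6 scheduled.

3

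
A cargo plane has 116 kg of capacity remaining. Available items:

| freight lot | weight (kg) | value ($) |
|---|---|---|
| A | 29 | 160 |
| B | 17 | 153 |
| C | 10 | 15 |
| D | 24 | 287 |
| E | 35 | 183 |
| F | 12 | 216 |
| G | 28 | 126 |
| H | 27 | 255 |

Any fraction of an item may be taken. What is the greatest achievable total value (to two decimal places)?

Order: F (216/12=18.00) > D (287/24=11.96) > H (255/27=9.44) > B (153/17=9.00) > A (160/29=5.52) > E (183/35=5.23) > G (126/28=4.50) > C (15/10=1.50)
Fill: take F (12 @ 216) → take D (24 @ 287) → take H (27 @ 255) → take B (17 @ 153) → take A (29 @ 160) → take 7/35 of E → 36.60; 116/116 used.
Total value = 1107.60

1107.60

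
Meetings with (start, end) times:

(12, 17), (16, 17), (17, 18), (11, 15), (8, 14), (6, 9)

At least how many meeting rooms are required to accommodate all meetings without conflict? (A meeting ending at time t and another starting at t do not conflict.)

3

The answer is the maximum number of intervals overlapping at any instant.
Events (time:±→running): 6:+→1 8:+→2 9:-→1 11:+→2 12:+→3 … peak 3.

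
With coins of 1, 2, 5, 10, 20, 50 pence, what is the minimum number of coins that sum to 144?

6

Greedy: take as many of the largest coin as possible, then repeat with the remainder.
144 − 2×50→44 − 2×20→4 − 2×2→0
Total coins = 2 + 2 + 2 = 6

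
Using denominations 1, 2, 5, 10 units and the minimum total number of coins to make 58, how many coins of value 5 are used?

58 = 5×10 + 1×5 + 1×2 + 1×1
Count of 5: 1

1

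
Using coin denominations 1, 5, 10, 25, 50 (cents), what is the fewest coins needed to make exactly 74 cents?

7

Greedy: take as many of the largest coin as possible, then repeat with the remainder.
74 = 1×50 + 2×10 + 4×1
Total coins = 1 + 2 + 4 = 7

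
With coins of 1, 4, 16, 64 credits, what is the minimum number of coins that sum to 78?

78 = 1×64 + 3×4 + 2×1
Total coins = 1 + 3 + 2 = 6

6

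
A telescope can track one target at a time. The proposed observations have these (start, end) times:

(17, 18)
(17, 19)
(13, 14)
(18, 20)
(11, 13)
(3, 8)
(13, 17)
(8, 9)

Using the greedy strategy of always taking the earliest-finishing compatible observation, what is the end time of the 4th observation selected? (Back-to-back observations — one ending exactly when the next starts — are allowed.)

Greedy by earliest finish: after sorting by end time, pick each interval compatible with the last pick.
Sorted by end: (3,8)  (8,9)  (11,13)  (13,14)  (13,17)  (17,18)  (17,19)  (18,20)
take (3,8); take (8,9); take (11,13); take (13,14); skip (13,17); take (17,18); take (18,20).
Selected: (3,8) (8,9) (11,13) (13,14) (17,18) (18,20)

14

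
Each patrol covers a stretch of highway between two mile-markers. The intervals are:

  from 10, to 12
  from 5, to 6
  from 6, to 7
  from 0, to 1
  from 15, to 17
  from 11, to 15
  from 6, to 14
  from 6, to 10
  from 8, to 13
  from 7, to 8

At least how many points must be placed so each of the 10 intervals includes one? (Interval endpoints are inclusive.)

By right end: [0,1]  [5,6]  [6,7]  [7,8]  [6,10]  [10,12]  [8,13]  [6,14]  [11,15]  [15,17]
[0,1] uncovered → point at 1; [5,6] uncovered → point at 6; [7,8] uncovered → point at 8; [10,12] uncovered → point at 12; [15,17] uncovered → point at 17.
Points: 1, 6, 8, 12, 17 (5 total).

5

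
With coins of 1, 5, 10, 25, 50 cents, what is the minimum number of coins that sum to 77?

Use the largest denomination that fits, subtract, and repeat.
77 − 1×50→27 − 1×25→2 − 2×1→0
Total coins = 1 + 1 + 2 = 4

4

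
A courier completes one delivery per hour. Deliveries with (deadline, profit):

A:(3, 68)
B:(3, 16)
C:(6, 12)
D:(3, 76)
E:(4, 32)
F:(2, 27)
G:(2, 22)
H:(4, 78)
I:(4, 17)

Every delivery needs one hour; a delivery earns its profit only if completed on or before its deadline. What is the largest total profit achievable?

Sort by profit descending; place each in the latest free slot ≤ its deadline.
By profit: H(d4,78), D(d3,76), A(d3,68), E(d4,32), F(d2,27), G(d2,22), I(d4,17), B(d3,16), C(d6,12)
H→slot 4; D→slot 3; A→slot 2; E→slot 1; F skipped; G skipped; I skipped; B skipped; C→slot 6.
Profit = 32 + 68 + 76 + 78 + 12 = 266

266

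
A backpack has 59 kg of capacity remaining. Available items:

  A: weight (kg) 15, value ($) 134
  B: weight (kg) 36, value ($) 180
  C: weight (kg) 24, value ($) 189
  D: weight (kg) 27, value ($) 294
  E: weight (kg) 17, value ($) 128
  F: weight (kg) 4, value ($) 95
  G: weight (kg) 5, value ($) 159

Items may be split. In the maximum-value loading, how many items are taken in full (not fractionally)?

4

Order: G (159/5=31.80) > F (95/4=23.75) > D (294/27=10.89) > A (134/15=8.93) > C (189/24=7.88) > E (128/17=7.53) > B (180/36=5.00)
Fill: take G (5 @ 159) → take F (4 @ 95) → take D (27 @ 294) → take A (15 @ 134) → take 8/24 of C → 63.00; 59/59 used.
4 item(s) taken whole; one partial (take 8/24 of C).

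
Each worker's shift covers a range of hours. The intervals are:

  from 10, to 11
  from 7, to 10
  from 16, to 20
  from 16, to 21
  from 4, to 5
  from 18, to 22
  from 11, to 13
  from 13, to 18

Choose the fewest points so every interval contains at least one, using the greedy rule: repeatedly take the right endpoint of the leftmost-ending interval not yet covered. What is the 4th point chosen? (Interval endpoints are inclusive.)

20

Sort by right endpoint; whenever an interval is uncovered, place a point at its right end.
By right end: [4,5]  [7,10]  [10,11]  [11,13]  [13,18]  [16,20]  [16,21]  [18,22]
[4,5] uncovered → point at 5; [7,10] uncovered → point at 10; [11,13] uncovered → point at 13; [16,20] uncovered → point at 20.
Points: 5, 10, 13, 20 (4 total).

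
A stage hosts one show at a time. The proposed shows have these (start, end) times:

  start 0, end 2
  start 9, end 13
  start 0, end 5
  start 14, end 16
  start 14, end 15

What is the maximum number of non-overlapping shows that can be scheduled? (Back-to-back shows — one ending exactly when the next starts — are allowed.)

3

Order by finish time; keep every interval that doesn't clash with the previous kept one.
Sorted by end: (0,2)  (0,5)  (9,13)  (14,15)  (14,16)
take (0,2); skip (0,5); take (9,13); take (14,15).
Selected 3 shows.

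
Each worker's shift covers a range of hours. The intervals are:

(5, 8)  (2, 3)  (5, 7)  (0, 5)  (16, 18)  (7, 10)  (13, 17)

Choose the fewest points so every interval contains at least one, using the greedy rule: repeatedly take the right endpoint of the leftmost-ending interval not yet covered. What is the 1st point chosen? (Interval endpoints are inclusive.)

3

Sort by right endpoint; whenever an interval is uncovered, place a point at its right end.
By right end: [2,3]  [0,5]  [5,7]  [5,8]  [7,10]  [13,17]  [16,18]
[2,3] uncovered → point at 3; [5,7] uncovered → point at 7; [13,17] uncovered → point at 17.
Points: 3, 7, 17 (3 total).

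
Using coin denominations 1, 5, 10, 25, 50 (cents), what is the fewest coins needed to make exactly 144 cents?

144 − 2×50→44 − 1×25→19 − 1×10→9 − 1×5→4 − 4×1→0
Total coins = 2 + 1 + 1 + 1 + 4 = 9

9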